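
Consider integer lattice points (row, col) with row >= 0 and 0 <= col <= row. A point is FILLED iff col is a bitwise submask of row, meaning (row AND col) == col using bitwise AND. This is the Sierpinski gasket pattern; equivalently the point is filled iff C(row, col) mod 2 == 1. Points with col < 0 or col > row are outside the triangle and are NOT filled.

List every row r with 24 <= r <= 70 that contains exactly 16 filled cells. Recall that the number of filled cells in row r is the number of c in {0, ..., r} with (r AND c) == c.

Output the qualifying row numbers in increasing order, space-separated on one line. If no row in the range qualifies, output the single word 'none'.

Answer: 27 29 30 39 43 45 46 51 53 54 57 58 60

Derivation:
Row r has 2^popcount(r) filled cells, so we need popcount(r) = log2(16) = 4.
Scan r = 24..70 and keep those with exactly 4 one-bits:
r=24=11000 popcount=2 -> skip
r=25=11001 popcount=3 -> skip
r=26=11010 popcount=3 -> skip
r=27=11011 popcount=4 -> KEEP
r=28=11100 popcount=3 -> skip
r=29=11101 popcount=4 -> KEEP
r=30=11110 popcount=4 -> KEEP
r=31=11111 popcount=5 -> skip
r=32=100000 popcount=1 -> skip
r=33=100001 popcount=2 -> skip
r=34=100010 popcount=2 -> skip
r=35=100011 popcount=3 -> skip
r=36=100100 popcount=2 -> skip
r=37=100101 popcount=3 -> skip
r=38=100110 popcount=3 -> skip
r=39=100111 popcount=4 -> KEEP
r=40=101000 popcount=2 -> skip
r=41=101001 popcount=3 -> skip
r=42=101010 popcount=3 -> skip
r=43=101011 popcount=4 -> KEEP
r=44=101100 popcount=3 -> skip
r=45=101101 popcount=4 -> KEEP
r=46=101110 popcount=4 -> KEEP
r=47=101111 popcount=5 -> skip
r=48=110000 popcount=2 -> skip
r=49=110001 popcount=3 -> skip
r=50=110010 popcount=3 -> skip
r=51=110011 popcount=4 -> KEEP
r=52=110100 popcount=3 -> skip
r=53=110101 popcount=4 -> KEEP
r=54=110110 popcount=4 -> KEEP
r=55=110111 popcount=5 -> skip
r=56=111000 popcount=3 -> skip
r=57=111001 popcount=4 -> KEEP
r=58=111010 popcount=4 -> KEEP
r=59=111011 popcount=5 -> skip
r=60=111100 popcount=4 -> KEEP
r=61=111101 popcount=5 -> skip
r=62=111110 popcount=5 -> skip
r=63=111111 popcount=6 -> skip
r=64=1000000 popcount=1 -> skip
r=65=1000001 popcount=2 -> skip
r=66=1000010 popcount=2 -> skip
r=67=1000011 popcount=3 -> skip
r=68=1000100 popcount=2 -> skip
r=69=1000101 popcount=3 -> skip
r=70=1000110 popcount=3 -> skip
Kept rows: 27 29 30 39 43 45 46 51 53 54 57 58 60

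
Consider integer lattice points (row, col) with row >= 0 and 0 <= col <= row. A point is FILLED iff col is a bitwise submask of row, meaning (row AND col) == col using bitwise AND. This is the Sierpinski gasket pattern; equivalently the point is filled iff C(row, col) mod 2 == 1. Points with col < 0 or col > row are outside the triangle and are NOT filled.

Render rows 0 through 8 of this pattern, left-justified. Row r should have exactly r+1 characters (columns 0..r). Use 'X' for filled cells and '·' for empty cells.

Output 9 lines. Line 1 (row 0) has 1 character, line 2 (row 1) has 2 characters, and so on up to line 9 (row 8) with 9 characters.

Answer: X
XX
X·X
XXXX
X···X
XX··XX
X·X·X·X
XXXXXXXX
X·······X

Derivation:
r0=0: X
r1=1: XX
r2=10: X·X
r3=11: XXXX
r4=100: X···X
r5=101: XX··XX
r6=110: X·X·X·X
r7=111: XXXXXXXX
r8=1000: X·······X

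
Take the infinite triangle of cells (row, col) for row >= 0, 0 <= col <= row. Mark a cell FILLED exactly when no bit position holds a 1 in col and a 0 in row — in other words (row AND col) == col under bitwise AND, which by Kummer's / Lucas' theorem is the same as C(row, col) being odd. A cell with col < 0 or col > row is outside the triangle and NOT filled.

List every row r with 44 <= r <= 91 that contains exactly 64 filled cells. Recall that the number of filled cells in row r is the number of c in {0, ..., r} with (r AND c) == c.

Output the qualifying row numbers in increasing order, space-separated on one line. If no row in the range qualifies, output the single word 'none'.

Row r has 2^popcount(r) filled cells, so we need popcount(r) = log2(64) = 6.
Scan r = 44..91 and keep those with exactly 6 one-bits:
r=44=101100 popcount=3 -> skip
r=45=101101 popcount=4 -> skip
r=46=101110 popcount=4 -> skip
r=47=101111 popcount=5 -> skip
r=48=110000 popcount=2 -> skip
r=49=110001 popcount=3 -> skip
r=50=110010 popcount=3 -> skip
r=51=110011 popcount=4 -> skip
r=52=110100 popcount=3 -> skip
r=53=110101 popcount=4 -> skip
r=54=110110 popcount=4 -> skip
r=55=110111 popcount=5 -> skip
r=56=111000 popcount=3 -> skip
r=57=111001 popcount=4 -> skip
r=58=111010 popcount=4 -> skip
r=59=111011 popcount=5 -> skip
r=60=111100 popcount=4 -> skip
r=61=111101 popcount=5 -> skip
r=62=111110 popcount=5 -> skip
r=63=111111 popcount=6 -> KEEP
r=64=1000000 popcount=1 -> skip
r=65=1000001 popcount=2 -> skip
r=66=1000010 popcount=2 -> skip
r=67=1000011 popcount=3 -> skip
r=68=1000100 popcount=2 -> skip
r=69=1000101 popcount=3 -> skip
r=70=1000110 popcount=3 -> skip
r=71=1000111 popcount=4 -> skip
r=72=1001000 popcount=2 -> skip
r=73=1001001 popcount=3 -> skip
r=74=1001010 popcount=3 -> skip
r=75=1001011 popcount=4 -> skip
r=76=1001100 popcount=3 -> skip
r=77=1001101 popcount=4 -> skip
r=78=1001110 popcount=4 -> skip
r=79=1001111 popcount=5 -> skip
r=80=1010000 popcount=2 -> skip
r=81=1010001 popcount=3 -> skip
r=82=1010010 popcount=3 -> skip
r=83=1010011 popcount=4 -> skip
r=84=1010100 popcount=3 -> skip
r=85=1010101 popcount=4 -> skip
r=86=1010110 popcount=4 -> skip
r=87=1010111 popcount=5 -> skip
r=88=1011000 popcount=3 -> skip
r=89=1011001 popcount=4 -> skip
r=90=1011010 popcount=4 -> skip
r=91=1011011 popcount=5 -> skip
Kept rows: 63

Answer: 63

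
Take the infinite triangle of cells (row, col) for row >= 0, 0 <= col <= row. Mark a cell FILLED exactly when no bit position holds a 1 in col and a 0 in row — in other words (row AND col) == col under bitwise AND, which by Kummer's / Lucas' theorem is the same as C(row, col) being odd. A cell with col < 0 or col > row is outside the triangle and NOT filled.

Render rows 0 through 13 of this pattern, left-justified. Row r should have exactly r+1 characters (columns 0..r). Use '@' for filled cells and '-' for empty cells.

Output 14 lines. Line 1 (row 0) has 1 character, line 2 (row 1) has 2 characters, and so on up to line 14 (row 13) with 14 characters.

Answer: @
@@
@-@
@@@@
@---@
@@--@@
@-@-@-@
@@@@@@@@
@-------@
@@------@@
@-@-----@-@
@@@@----@@@@
@---@---@---@
@@--@@--@@--@@

Derivation:
r0=0: @
r1=1: @@
r2=10: @-@
r3=11: @@@@
r4=100: @---@
r5=101: @@--@@
r6=110: @-@-@-@
r7=111: @@@@@@@@
r8=1000: @-------@
r9=1001: @@------@@
r10=1010: @-@-----@-@
r11=1011: @@@@----@@@@
r12=1100: @---@---@---@
r13=1101: @@--@@--@@--@@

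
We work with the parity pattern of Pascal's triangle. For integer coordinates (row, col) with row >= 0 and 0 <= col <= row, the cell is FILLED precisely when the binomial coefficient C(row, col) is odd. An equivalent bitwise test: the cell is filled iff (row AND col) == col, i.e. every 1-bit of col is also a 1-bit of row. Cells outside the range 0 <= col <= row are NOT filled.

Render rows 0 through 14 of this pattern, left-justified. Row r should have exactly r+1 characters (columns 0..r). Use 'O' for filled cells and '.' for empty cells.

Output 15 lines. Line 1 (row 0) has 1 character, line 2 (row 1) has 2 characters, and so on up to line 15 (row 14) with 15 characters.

r0=0: O
r1=1: OO
r2=10: O.O
r3=11: OOOO
r4=100: O...O
r5=101: OO..OO
r6=110: O.O.O.O
r7=111: OOOOOOOO
r8=1000: O.......O
r9=1001: OO......OO
r10=1010: O.O.....O.O
r11=1011: OOOO....OOOO
r12=1100: O...O...O...O
r13=1101: OO..OO..OO..OO
r14=1110: O.O.O.O.O.O.O.O

Answer: O
OO
O.O
OOOO
O...O
OO..OO
O.O.O.O
OOOOOOOO
O.......O
OO......OO
O.O.....O.O
OOOO....OOOO
O...O...O...O
OO..OO..OO..OO
O.O.O.O.O.O.O.O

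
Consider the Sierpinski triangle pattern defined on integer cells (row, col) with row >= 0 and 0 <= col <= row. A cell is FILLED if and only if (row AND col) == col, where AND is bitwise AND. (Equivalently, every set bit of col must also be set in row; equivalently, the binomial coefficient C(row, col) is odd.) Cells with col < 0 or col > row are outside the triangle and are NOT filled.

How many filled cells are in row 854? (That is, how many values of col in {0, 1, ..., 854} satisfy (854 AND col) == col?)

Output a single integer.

Answer: 64

Derivation:
854 in binary = 1101010110
popcount(854) = number of 1-bits in 1101010110 = 6
A col c satisfies (854 AND c) == c iff every set bit of c is also set in 854; each of the 6 set bits of 854 can independently be on or off in c.
count = 2^6 = 64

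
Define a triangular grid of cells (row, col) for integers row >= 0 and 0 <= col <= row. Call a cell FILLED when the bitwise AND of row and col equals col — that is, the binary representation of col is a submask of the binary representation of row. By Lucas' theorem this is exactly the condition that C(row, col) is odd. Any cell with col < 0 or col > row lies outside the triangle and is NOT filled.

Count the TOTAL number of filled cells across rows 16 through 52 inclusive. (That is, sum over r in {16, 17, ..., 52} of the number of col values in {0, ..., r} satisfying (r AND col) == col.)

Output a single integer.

Answer: 368

Derivation:
r16=10000 pc1: +2 =2
r17=10001 pc2: +4 =6
r18=10010 pc2: +4 =10
r19=10011 pc3: +8 =18
r20=10100 pc2: +4 =22
r21=10101 pc3: +8 =30
r22=10110 pc3: +8 =38
r23=10111 pc4: +16 =54
r24=11000 pc2: +4 =58
r25=11001 pc3: +8 =66
r26=11010 pc3: +8 =74
r27=11011 pc4: +16 =90
r28=11100 pc3: +8 =98
r29=11101 pc4: +16 =114
r30=11110 pc4: +16 =130
r31=11111 pc5: +32 =162
r32=100000 pc1: +2 =164
r33=100001 pc2: +4 =168
r34=100010 pc2: +4 =172
r35=100011 pc3: +8 =180
r36=100100 pc2: +4 =184
r37=100101 pc3: +8 =192
r38=100110 pc3: +8 =200
r39=100111 pc4: +16 =216
r40=101000 pc2: +4 =220
r41=101001 pc3: +8 =228
r42=101010 pc3: +8 =236
r43=101011 pc4: +16 =252
r44=101100 pc3: +8 =260
r45=101101 pc4: +16 =276
r46=101110 pc4: +16 =292
r47=101111 pc5: +32 =324
r48=110000 pc2: +4 =328
r49=110001 pc3: +8 =336
r50=110010 pc3: +8 =344
r51=110011 pc4: +16 =360
r52=110100 pc3: +8 =368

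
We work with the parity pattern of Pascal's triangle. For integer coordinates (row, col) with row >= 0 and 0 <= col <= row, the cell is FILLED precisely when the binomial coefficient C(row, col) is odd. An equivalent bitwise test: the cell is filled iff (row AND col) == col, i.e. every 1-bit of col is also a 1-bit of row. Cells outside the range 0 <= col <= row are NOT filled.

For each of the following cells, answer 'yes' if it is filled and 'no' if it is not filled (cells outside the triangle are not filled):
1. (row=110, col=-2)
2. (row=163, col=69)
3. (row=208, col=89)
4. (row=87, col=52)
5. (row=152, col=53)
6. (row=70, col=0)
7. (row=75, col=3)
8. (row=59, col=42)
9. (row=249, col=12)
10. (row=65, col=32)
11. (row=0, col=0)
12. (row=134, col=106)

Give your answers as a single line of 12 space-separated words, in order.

Answer: no no no no no yes yes yes no no yes no

Derivation:
(110,-2): col outside [0, 110] -> not filled
(163,69): row=0b10100011, col=0b1000101, row AND col = 0b1 = 1; 1 != 69 -> empty
(208,89): row=0b11010000, col=0b1011001, row AND col = 0b1010000 = 80; 80 != 89 -> empty
(87,52): row=0b1010111, col=0b110100, row AND col = 0b10100 = 20; 20 != 52 -> empty
(152,53): row=0b10011000, col=0b110101, row AND col = 0b10000 = 16; 16 != 53 -> empty
(70,0): row=0b1000110, col=0b0, row AND col = 0b0 = 0; 0 == 0 -> filled
(75,3): row=0b1001011, col=0b11, row AND col = 0b11 = 3; 3 == 3 -> filled
(59,42): row=0b111011, col=0b101010, row AND col = 0b101010 = 42; 42 == 42 -> filled
(249,12): row=0b11111001, col=0b1100, row AND col = 0b1000 = 8; 8 != 12 -> empty
(65,32): row=0b1000001, col=0b100000, row AND col = 0b0 = 0; 0 != 32 -> empty
(0,0): row=0b0, col=0b0, row AND col = 0b0 = 0; 0 == 0 -> filled
(134,106): row=0b10000110, col=0b1101010, row AND col = 0b10 = 2; 2 != 106 -> empty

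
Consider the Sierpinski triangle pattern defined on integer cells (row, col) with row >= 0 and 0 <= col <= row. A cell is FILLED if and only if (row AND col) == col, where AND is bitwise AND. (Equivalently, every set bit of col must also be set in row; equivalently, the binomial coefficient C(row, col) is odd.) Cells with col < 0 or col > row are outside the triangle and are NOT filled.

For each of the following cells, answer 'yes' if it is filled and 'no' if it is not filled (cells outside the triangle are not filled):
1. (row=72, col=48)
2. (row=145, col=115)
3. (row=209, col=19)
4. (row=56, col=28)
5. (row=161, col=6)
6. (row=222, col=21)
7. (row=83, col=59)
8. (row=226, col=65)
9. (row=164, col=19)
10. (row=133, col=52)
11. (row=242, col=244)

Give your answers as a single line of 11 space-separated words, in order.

Answer: no no no no no no no no no no no

Derivation:
(72,48): row=0b1001000, col=0b110000, row AND col = 0b0 = 0; 0 != 48 -> empty
(145,115): row=0b10010001, col=0b1110011, row AND col = 0b10001 = 17; 17 != 115 -> empty
(209,19): row=0b11010001, col=0b10011, row AND col = 0b10001 = 17; 17 != 19 -> empty
(56,28): row=0b111000, col=0b11100, row AND col = 0b11000 = 24; 24 != 28 -> empty
(161,6): row=0b10100001, col=0b110, row AND col = 0b0 = 0; 0 != 6 -> empty
(222,21): row=0b11011110, col=0b10101, row AND col = 0b10100 = 20; 20 != 21 -> empty
(83,59): row=0b1010011, col=0b111011, row AND col = 0b10011 = 19; 19 != 59 -> empty
(226,65): row=0b11100010, col=0b1000001, row AND col = 0b1000000 = 64; 64 != 65 -> empty
(164,19): row=0b10100100, col=0b10011, row AND col = 0b0 = 0; 0 != 19 -> empty
(133,52): row=0b10000101, col=0b110100, row AND col = 0b100 = 4; 4 != 52 -> empty
(242,244): col outside [0, 242] -> not filled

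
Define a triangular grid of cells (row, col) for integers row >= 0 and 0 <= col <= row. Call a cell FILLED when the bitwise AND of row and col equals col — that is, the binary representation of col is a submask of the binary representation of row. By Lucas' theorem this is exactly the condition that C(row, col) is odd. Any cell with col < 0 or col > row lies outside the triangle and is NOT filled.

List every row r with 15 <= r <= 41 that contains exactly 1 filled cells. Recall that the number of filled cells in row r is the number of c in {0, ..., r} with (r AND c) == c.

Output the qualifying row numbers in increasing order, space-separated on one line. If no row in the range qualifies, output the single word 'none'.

Row r has 2^popcount(r) filled cells, so we need popcount(r) = log2(1) = 0.
Scan r = 15..41 and keep those with exactly 0 one-bits:
r=15=1111 popcount=4 -> skip
r=16=10000 popcount=1 -> skip
r=17=10001 popcount=2 -> skip
r=18=10010 popcount=2 -> skip
r=19=10011 popcount=3 -> skip
r=20=10100 popcount=2 -> skip
r=21=10101 popcount=3 -> skip
r=22=10110 popcount=3 -> skip
r=23=10111 popcount=4 -> skip
r=24=11000 popcount=2 -> skip
r=25=11001 popcount=3 -> skip
r=26=11010 popcount=3 -> skip
r=27=11011 popcount=4 -> skip
r=28=11100 popcount=3 -> skip
r=29=11101 popcount=4 -> skip
r=30=11110 popcount=4 -> skip
r=31=11111 popcount=5 -> skip
r=32=100000 popcount=1 -> skip
r=33=100001 popcount=2 -> skip
r=34=100010 popcount=2 -> skip
r=35=100011 popcount=3 -> skip
r=36=100100 popcount=2 -> skip
r=37=100101 popcount=3 -> skip
r=38=100110 popcount=3 -> skip
r=39=100111 popcount=4 -> skip
r=40=101000 popcount=2 -> skip
r=41=101001 popcount=3 -> skip
Kept rows: none

Answer: none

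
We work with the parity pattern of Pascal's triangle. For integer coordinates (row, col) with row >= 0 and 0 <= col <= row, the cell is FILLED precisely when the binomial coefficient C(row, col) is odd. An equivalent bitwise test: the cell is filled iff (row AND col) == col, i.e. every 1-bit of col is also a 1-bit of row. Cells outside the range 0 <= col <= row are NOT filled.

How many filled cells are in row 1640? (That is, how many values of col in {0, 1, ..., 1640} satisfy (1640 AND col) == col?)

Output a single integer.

Answer: 32

Derivation:
1640 in binary = 11001101000
popcount(1640) = number of 1-bits in 11001101000 = 5
A col c satisfies (1640 AND c) == c iff every set bit of c is also set in 1640; each of the 5 set bits of 1640 can independently be on or off in c.
count = 2^5 = 32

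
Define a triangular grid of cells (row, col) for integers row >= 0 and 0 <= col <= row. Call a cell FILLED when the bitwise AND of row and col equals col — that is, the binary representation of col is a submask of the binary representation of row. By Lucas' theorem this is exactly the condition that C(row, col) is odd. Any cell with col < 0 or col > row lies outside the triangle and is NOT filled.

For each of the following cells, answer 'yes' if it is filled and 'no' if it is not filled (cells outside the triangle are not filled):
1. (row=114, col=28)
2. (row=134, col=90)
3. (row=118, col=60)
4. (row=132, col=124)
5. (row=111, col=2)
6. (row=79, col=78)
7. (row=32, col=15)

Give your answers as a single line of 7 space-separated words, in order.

(114,28): row=0b1110010, col=0b11100, row AND col = 0b10000 = 16; 16 != 28 -> empty
(134,90): row=0b10000110, col=0b1011010, row AND col = 0b10 = 2; 2 != 90 -> empty
(118,60): row=0b1110110, col=0b111100, row AND col = 0b110100 = 52; 52 != 60 -> empty
(132,124): row=0b10000100, col=0b1111100, row AND col = 0b100 = 4; 4 != 124 -> empty
(111,2): row=0b1101111, col=0b10, row AND col = 0b10 = 2; 2 == 2 -> filled
(79,78): row=0b1001111, col=0b1001110, row AND col = 0b1001110 = 78; 78 == 78 -> filled
(32,15): row=0b100000, col=0b1111, row AND col = 0b0 = 0; 0 != 15 -> empty

Answer: no no no no yes yes no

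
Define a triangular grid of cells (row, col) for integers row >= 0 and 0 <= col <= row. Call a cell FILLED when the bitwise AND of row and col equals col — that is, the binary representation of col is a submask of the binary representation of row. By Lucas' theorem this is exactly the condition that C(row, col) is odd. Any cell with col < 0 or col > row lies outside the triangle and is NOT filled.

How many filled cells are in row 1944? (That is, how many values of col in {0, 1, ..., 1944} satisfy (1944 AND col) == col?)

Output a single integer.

Answer: 64

Derivation:
1944 in binary = 11110011000
popcount(1944) = number of 1-bits in 11110011000 = 6
A col c satisfies (1944 AND c) == c iff every set bit of c is also set in 1944; each of the 6 set bits of 1944 can independently be on or off in c.
count = 2^6 = 64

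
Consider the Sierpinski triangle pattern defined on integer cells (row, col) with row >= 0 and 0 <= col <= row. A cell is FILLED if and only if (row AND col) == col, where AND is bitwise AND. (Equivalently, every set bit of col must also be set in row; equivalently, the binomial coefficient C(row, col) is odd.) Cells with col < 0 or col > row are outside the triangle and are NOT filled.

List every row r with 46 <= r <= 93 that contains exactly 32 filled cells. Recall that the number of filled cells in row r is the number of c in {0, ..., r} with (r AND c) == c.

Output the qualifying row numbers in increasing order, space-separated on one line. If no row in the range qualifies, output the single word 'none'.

Answer: 47 55 59 61 62 79 87 91 93

Derivation:
Row r has 2^popcount(r) filled cells, so we need popcount(r) = log2(32) = 5.
Scan r = 46..93 and keep those with exactly 5 one-bits:
r=46=101110 popcount=4 -> skip
r=47=101111 popcount=5 -> KEEP
r=48=110000 popcount=2 -> skip
r=49=110001 popcount=3 -> skip
r=50=110010 popcount=3 -> skip
r=51=110011 popcount=4 -> skip
r=52=110100 popcount=3 -> skip
r=53=110101 popcount=4 -> skip
r=54=110110 popcount=4 -> skip
r=55=110111 popcount=5 -> KEEP
r=56=111000 popcount=3 -> skip
r=57=111001 popcount=4 -> skip
r=58=111010 popcount=4 -> skip
r=59=111011 popcount=5 -> KEEP
r=60=111100 popcount=4 -> skip
r=61=111101 popcount=5 -> KEEP
r=62=111110 popcount=5 -> KEEP
r=63=111111 popcount=6 -> skip
r=64=1000000 popcount=1 -> skip
r=65=1000001 popcount=2 -> skip
r=66=1000010 popcount=2 -> skip
r=67=1000011 popcount=3 -> skip
r=68=1000100 popcount=2 -> skip
r=69=1000101 popcount=3 -> skip
r=70=1000110 popcount=3 -> skip
r=71=1000111 popcount=4 -> skip
r=72=1001000 popcount=2 -> skip
r=73=1001001 popcount=3 -> skip
r=74=1001010 popcount=3 -> skip
r=75=1001011 popcount=4 -> skip
r=76=1001100 popcount=3 -> skip
r=77=1001101 popcount=4 -> skip
r=78=1001110 popcount=4 -> skip
r=79=1001111 popcount=5 -> KEEP
r=80=1010000 popcount=2 -> skip
r=81=1010001 popcount=3 -> skip
r=82=1010010 popcount=3 -> skip
r=83=1010011 popcount=4 -> skip
r=84=1010100 popcount=3 -> skip
r=85=1010101 popcount=4 -> skip
r=86=1010110 popcount=4 -> skip
r=87=1010111 popcount=5 -> KEEP
r=88=1011000 popcount=3 -> skip
r=89=1011001 popcount=4 -> skip
r=90=1011010 popcount=4 -> skip
r=91=1011011 popcount=5 -> KEEP
r=92=1011100 popcount=4 -> skip
r=93=1011101 popcount=5 -> KEEP
Kept rows: 47 55 59 61 62 79 87 91 93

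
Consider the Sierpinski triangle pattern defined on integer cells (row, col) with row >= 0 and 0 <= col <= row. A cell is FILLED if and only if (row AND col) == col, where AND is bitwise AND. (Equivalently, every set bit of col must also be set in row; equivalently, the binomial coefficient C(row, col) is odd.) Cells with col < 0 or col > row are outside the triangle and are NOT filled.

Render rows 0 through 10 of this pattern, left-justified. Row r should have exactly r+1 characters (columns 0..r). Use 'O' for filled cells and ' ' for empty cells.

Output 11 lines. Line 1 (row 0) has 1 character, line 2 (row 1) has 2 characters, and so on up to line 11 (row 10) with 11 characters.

r0=0: O
r1=1: OO
r2=10: O O
r3=11: OOOO
r4=100: O   O
r5=101: OO  OO
r6=110: O O O O
r7=111: OOOOOOOO
r8=1000: O       O
r9=1001: OO      OO
r10=1010: O O     O O

Answer: O
OO
O O
OOOO
O   O
OO  OO
O O O O
OOOOOOOO
O       O
OO      OO
O O     O O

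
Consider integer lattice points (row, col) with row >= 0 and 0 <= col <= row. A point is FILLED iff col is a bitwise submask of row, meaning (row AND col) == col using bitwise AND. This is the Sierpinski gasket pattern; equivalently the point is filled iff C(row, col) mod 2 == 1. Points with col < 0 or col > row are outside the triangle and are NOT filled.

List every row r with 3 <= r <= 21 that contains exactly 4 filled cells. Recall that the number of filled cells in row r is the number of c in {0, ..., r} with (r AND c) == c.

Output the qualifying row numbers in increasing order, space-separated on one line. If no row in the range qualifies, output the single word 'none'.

Answer: 3 5 6 9 10 12 17 18 20

Derivation:
Row r has 2^popcount(r) filled cells, so we need popcount(r) = log2(4) = 2.
Scan r = 3..21 and keep those with exactly 2 one-bits:
r=3=11 popcount=2 -> KEEP
r=4=100 popcount=1 -> skip
r=5=101 popcount=2 -> KEEP
r=6=110 popcount=2 -> KEEP
r=7=111 popcount=3 -> skip
r=8=1000 popcount=1 -> skip
r=9=1001 popcount=2 -> KEEP
r=10=1010 popcount=2 -> KEEP
r=11=1011 popcount=3 -> skip
r=12=1100 popcount=2 -> KEEP
r=13=1101 popcount=3 -> skip
r=14=1110 popcount=3 -> skip
r=15=1111 popcount=4 -> skip
r=16=10000 popcount=1 -> skip
r=17=10001 popcount=2 -> KEEP
r=18=10010 popcount=2 -> KEEP
r=19=10011 popcount=3 -> skip
r=20=10100 popcount=2 -> KEEP
r=21=10101 popcount=3 -> skip
Kept rows: 3 5 6 9 10 12 17 18 20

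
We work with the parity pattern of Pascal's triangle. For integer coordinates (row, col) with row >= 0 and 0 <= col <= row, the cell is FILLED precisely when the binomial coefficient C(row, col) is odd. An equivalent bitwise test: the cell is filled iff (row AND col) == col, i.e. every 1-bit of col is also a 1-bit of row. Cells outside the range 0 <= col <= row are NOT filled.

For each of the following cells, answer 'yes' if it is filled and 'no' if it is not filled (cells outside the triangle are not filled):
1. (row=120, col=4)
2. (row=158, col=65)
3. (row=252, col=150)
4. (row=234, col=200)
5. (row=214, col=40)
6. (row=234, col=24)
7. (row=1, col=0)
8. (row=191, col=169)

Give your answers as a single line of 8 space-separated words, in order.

Answer: no no no yes no no yes yes

Derivation:
(120,4): row=0b1111000, col=0b100, row AND col = 0b0 = 0; 0 != 4 -> empty
(158,65): row=0b10011110, col=0b1000001, row AND col = 0b0 = 0; 0 != 65 -> empty
(252,150): row=0b11111100, col=0b10010110, row AND col = 0b10010100 = 148; 148 != 150 -> empty
(234,200): row=0b11101010, col=0b11001000, row AND col = 0b11001000 = 200; 200 == 200 -> filled
(214,40): row=0b11010110, col=0b101000, row AND col = 0b0 = 0; 0 != 40 -> empty
(234,24): row=0b11101010, col=0b11000, row AND col = 0b1000 = 8; 8 != 24 -> empty
(1,0): row=0b1, col=0b0, row AND col = 0b0 = 0; 0 == 0 -> filled
(191,169): row=0b10111111, col=0b10101001, row AND col = 0b10101001 = 169; 169 == 169 -> filled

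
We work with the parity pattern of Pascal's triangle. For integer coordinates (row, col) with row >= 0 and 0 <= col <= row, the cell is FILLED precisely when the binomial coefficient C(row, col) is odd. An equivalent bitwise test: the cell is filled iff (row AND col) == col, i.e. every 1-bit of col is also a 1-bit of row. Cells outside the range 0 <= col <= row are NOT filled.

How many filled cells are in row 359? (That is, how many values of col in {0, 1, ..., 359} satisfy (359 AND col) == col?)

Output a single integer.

359 in binary = 101100111
popcount(359) = number of 1-bits in 101100111 = 6
A col c satisfies (359 AND c) == c iff every set bit of c is also set in 359; each of the 6 set bits of 359 can independently be on or off in c.
count = 2^6 = 64

Answer: 64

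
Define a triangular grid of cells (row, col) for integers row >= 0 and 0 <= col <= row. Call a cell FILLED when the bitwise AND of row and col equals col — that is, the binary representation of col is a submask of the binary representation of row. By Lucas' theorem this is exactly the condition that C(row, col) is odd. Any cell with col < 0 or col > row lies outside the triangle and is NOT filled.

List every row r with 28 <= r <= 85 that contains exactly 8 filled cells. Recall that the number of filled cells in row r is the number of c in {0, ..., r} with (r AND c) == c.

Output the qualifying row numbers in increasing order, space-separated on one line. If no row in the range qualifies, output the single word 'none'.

Row r has 2^popcount(r) filled cells, so we need popcount(r) = log2(8) = 3.
Scan r = 28..85 and keep those with exactly 3 one-bits:
r=28=11100 popcount=3 -> KEEP
r=29=11101 popcount=4 -> skip
r=30=11110 popcount=4 -> skip
r=31=11111 popcount=5 -> skip
r=32=100000 popcount=1 -> skip
r=33=100001 popcount=2 -> skip
r=34=100010 popcount=2 -> skip
r=35=100011 popcount=3 -> KEEP
r=36=100100 popcount=2 -> skip
r=37=100101 popcount=3 -> KEEP
r=38=100110 popcount=3 -> KEEP
r=39=100111 popcount=4 -> skip
r=40=101000 popcount=2 -> skip
r=41=101001 popcount=3 -> KEEP
r=42=101010 popcount=3 -> KEEP
r=43=101011 popcount=4 -> skip
r=44=101100 popcount=3 -> KEEP
r=45=101101 popcount=4 -> skip
r=46=101110 popcount=4 -> skip
r=47=101111 popcount=5 -> skip
r=48=110000 popcount=2 -> skip
r=49=110001 popcount=3 -> KEEP
r=50=110010 popcount=3 -> KEEP
r=51=110011 popcount=4 -> skip
r=52=110100 popcount=3 -> KEEP
r=53=110101 popcount=4 -> skip
r=54=110110 popcount=4 -> skip
r=55=110111 popcount=5 -> skip
r=56=111000 popcount=3 -> KEEP
r=57=111001 popcount=4 -> skip
r=58=111010 popcount=4 -> skip
r=59=111011 popcount=5 -> skip
r=60=111100 popcount=4 -> skip
r=61=111101 popcount=5 -> skip
r=62=111110 popcount=5 -> skip
r=63=111111 popcount=6 -> skip
r=64=1000000 popcount=1 -> skip
r=65=1000001 popcount=2 -> skip
r=66=1000010 popcount=2 -> skip
r=67=1000011 popcount=3 -> KEEP
r=68=1000100 popcount=2 -> skip
r=69=1000101 popcount=3 -> KEEP
r=70=1000110 popcount=3 -> KEEP
r=71=1000111 popcount=4 -> skip
r=72=1001000 popcount=2 -> skip
r=73=1001001 popcount=3 -> KEEP
r=74=1001010 popcount=3 -> KEEP
r=75=1001011 popcount=4 -> skip
r=76=1001100 popcount=3 -> KEEP
r=77=1001101 popcount=4 -> skip
r=78=1001110 popcount=4 -> skip
r=79=1001111 popcount=5 -> skip
r=80=1010000 popcount=2 -> skip
r=81=1010001 popcount=3 -> KEEP
r=82=1010010 popcount=3 -> KEEP
r=83=1010011 popcount=4 -> skip
r=84=1010100 popcount=3 -> KEEP
r=85=1010101 popcount=4 -> skip
Kept rows: 28 35 37 38 41 42 44 49 50 52 56 67 69 70 73 74 76 81 82 84

Answer: 28 35 37 38 41 42 44 49 50 52 56 67 69 70 73 74 76 81 82 84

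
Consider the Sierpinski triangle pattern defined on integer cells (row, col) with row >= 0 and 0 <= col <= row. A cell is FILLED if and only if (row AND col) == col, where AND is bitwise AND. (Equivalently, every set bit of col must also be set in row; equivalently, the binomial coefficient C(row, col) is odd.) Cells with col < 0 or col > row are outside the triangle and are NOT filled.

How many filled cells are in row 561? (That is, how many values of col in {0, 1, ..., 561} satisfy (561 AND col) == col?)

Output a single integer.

Answer: 16

Derivation:
561 in binary = 1000110001
popcount(561) = number of 1-bits in 1000110001 = 4
A col c satisfies (561 AND c) == c iff every set bit of c is also set in 561; each of the 4 set bits of 561 can independently be on or off in c.
count = 2^4 = 16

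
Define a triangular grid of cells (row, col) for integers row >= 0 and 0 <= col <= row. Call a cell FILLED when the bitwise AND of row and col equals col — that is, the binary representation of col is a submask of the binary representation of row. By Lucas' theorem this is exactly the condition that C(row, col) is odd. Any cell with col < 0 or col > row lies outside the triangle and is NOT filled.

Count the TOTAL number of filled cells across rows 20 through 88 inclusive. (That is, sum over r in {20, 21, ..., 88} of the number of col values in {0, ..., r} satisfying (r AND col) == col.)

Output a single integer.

r20=10100 pc2: +4 =4
r21=10101 pc3: +8 =12
r22=10110 pc3: +8 =20
r23=10111 pc4: +16 =36
r24=11000 pc2: +4 =40
r25=11001 pc3: +8 =48
r26=11010 pc3: +8 =56
r27=11011 pc4: +16 =72
r28=11100 pc3: +8 =80
r29=11101 pc4: +16 =96
r30=11110 pc4: +16 =112
r31=11111 pc5: +32 =144
r32=100000 pc1: +2 =146
r33=100001 pc2: +4 =150
r34=100010 pc2: +4 =154
r35=100011 pc3: +8 =162
r36=100100 pc2: +4 =166
r37=100101 pc3: +8 =174
r38=100110 pc3: +8 =182
r39=100111 pc4: +16 =198
r40=101000 pc2: +4 =202
r41=101001 pc3: +8 =210
r42=101010 pc3: +8 =218
r43=101011 pc4: +16 =234
r44=101100 pc3: +8 =242
r45=101101 pc4: +16 =258
r46=101110 pc4: +16 =274
r47=101111 pc5: +32 =306
r48=110000 pc2: +4 =310
r49=110001 pc3: +8 =318
r50=110010 pc3: +8 =326
r51=110011 pc4: +16 =342
r52=110100 pc3: +8 =350
r53=110101 pc4: +16 =366
r54=110110 pc4: +16 =382
r55=110111 pc5: +32 =414
r56=111000 pc3: +8 =422
r57=111001 pc4: +16 =438
r58=111010 pc4: +16 =454
r59=111011 pc5: +32 =486
r60=111100 pc4: +16 =502
r61=111101 pc5: +32 =534
r62=111110 pc5: +32 =566
r63=111111 pc6: +64 =630
r64=1000000 pc1: +2 =632
r65=1000001 pc2: +4 =636
r66=1000010 pc2: +4 =640
r67=1000011 pc3: +8 =648
r68=1000100 pc2: +4 =652
r69=1000101 pc3: +8 =660
r70=1000110 pc3: +8 =668
r71=1000111 pc4: +16 =684
r72=1001000 pc2: +4 =688
r73=1001001 pc3: +8 =696
r74=1001010 pc3: +8 =704
r75=1001011 pc4: +16 =720
r76=1001100 pc3: +8 =728
r77=1001101 pc4: +16 =744
r78=1001110 pc4: +16 =760
r79=1001111 pc5: +32 =792
r80=1010000 pc2: +4 =796
r81=1010001 pc3: +8 =804
r82=1010010 pc3: +8 =812
r83=1010011 pc4: +16 =828
r84=1010100 pc3: +8 =836
r85=1010101 pc4: +16 =852
r86=1010110 pc4: +16 =868
r87=1010111 pc5: +32 =900
r88=1011000 pc3: +8 =908

Answer: 908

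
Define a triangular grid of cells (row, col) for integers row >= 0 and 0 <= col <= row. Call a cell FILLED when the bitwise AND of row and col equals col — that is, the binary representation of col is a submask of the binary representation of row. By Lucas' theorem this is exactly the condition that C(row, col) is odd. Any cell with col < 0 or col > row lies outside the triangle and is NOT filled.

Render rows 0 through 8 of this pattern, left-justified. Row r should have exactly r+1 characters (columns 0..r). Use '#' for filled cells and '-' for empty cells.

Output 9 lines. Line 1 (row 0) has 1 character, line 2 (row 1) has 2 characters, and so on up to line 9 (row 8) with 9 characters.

Answer: #
##
#-#
####
#---#
##--##
#-#-#-#
########
#-------#

Derivation:
r0=0: #
r1=1: ##
r2=10: #-#
r3=11: ####
r4=100: #---#
r5=101: ##--##
r6=110: #-#-#-#
r7=111: ########
r8=1000: #-------#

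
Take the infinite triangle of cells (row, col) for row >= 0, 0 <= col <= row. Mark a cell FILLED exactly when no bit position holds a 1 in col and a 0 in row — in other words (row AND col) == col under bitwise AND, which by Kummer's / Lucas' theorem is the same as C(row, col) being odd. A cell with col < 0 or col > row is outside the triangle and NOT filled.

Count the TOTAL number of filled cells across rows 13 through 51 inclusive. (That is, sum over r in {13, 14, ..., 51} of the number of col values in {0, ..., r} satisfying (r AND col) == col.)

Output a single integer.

Answer: 392

Derivation:
r13=1101 pc3: +8 =8
r14=1110 pc3: +8 =16
r15=1111 pc4: +16 =32
r16=10000 pc1: +2 =34
r17=10001 pc2: +4 =38
r18=10010 pc2: +4 =42
r19=10011 pc3: +8 =50
r20=10100 pc2: +4 =54
r21=10101 pc3: +8 =62
r22=10110 pc3: +8 =70
r23=10111 pc4: +16 =86
r24=11000 pc2: +4 =90
r25=11001 pc3: +8 =98
r26=11010 pc3: +8 =106
r27=11011 pc4: +16 =122
r28=11100 pc3: +8 =130
r29=11101 pc4: +16 =146
r30=11110 pc4: +16 =162
r31=11111 pc5: +32 =194
r32=100000 pc1: +2 =196
r33=100001 pc2: +4 =200
r34=100010 pc2: +4 =204
r35=100011 pc3: +8 =212
r36=100100 pc2: +4 =216
r37=100101 pc3: +8 =224
r38=100110 pc3: +8 =232
r39=100111 pc4: +16 =248
r40=101000 pc2: +4 =252
r41=101001 pc3: +8 =260
r42=101010 pc3: +8 =268
r43=101011 pc4: +16 =284
r44=101100 pc3: +8 =292
r45=101101 pc4: +16 =308
r46=101110 pc4: +16 =324
r47=101111 pc5: +32 =356
r48=110000 pc2: +4 =360
r49=110001 pc3: +8 =368
r50=110010 pc3: +8 =376
r51=110011 pc4: +16 =392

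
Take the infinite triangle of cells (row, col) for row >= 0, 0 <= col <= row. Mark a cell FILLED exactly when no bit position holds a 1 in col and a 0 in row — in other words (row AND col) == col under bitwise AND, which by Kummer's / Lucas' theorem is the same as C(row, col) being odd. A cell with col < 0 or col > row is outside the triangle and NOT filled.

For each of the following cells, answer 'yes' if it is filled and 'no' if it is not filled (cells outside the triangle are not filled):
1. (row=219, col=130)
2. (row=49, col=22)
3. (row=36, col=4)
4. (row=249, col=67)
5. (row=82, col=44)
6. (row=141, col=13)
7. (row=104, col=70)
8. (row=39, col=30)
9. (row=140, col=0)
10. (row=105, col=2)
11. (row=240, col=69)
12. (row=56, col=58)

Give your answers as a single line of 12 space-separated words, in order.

Answer: yes no yes no no yes no no yes no no no

Derivation:
(219,130): row=0b11011011, col=0b10000010, row AND col = 0b10000010 = 130; 130 == 130 -> filled
(49,22): row=0b110001, col=0b10110, row AND col = 0b10000 = 16; 16 != 22 -> empty
(36,4): row=0b100100, col=0b100, row AND col = 0b100 = 4; 4 == 4 -> filled
(249,67): row=0b11111001, col=0b1000011, row AND col = 0b1000001 = 65; 65 != 67 -> empty
(82,44): row=0b1010010, col=0b101100, row AND col = 0b0 = 0; 0 != 44 -> empty
(141,13): row=0b10001101, col=0b1101, row AND col = 0b1101 = 13; 13 == 13 -> filled
(104,70): row=0b1101000, col=0b1000110, row AND col = 0b1000000 = 64; 64 != 70 -> empty
(39,30): row=0b100111, col=0b11110, row AND col = 0b110 = 6; 6 != 30 -> empty
(140,0): row=0b10001100, col=0b0, row AND col = 0b0 = 0; 0 == 0 -> filled
(105,2): row=0b1101001, col=0b10, row AND col = 0b0 = 0; 0 != 2 -> empty
(240,69): row=0b11110000, col=0b1000101, row AND col = 0b1000000 = 64; 64 != 69 -> empty
(56,58): col outside [0, 56] -> not filled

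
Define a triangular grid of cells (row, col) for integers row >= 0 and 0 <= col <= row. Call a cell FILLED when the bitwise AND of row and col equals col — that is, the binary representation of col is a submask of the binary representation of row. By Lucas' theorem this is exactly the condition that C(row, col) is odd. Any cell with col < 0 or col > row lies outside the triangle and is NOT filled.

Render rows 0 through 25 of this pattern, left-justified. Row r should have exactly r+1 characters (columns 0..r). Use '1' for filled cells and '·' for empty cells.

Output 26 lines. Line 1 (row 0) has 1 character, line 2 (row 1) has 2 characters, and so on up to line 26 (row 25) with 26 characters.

Answer: 1
11
1·1
1111
1···1
11··11
1·1·1·1
11111111
1·······1
11······11
1·1·····1·1
1111····1111
1···1···1···1
11··11··11··11
1·1·1·1·1·1·1·1
1111111111111111
1···············1
11··············11
1·1·············1·1
1111············1111
1···1···········1···1
11··11··········11··11
1·1·1·1·········1·1·1·1
11111111········11111111
1·······1·······1·······1
11······11······11······11

Derivation:
r0=0: 1
r1=1: 11
r2=10: 1·1
r3=11: 1111
r4=100: 1···1
r5=101: 11··11
r6=110: 1·1·1·1
r7=111: 11111111
r8=1000: 1·······1
r9=1001: 11······11
r10=1010: 1·1·····1·1
r11=1011: 1111····1111
r12=1100: 1···1···1···1
r13=1101: 11··11··11··11
r14=1110: 1·1·1·1·1·1·1·1
r15=1111: 1111111111111111
r16=10000: 1···············1
r17=10001: 11··············11
r18=10010: 1·1·············1·1
r19=10011: 1111············1111
r20=10100: 1···1···········1···1
r21=10101: 11··11··········11··11
r22=10110: 1·1·1·1·········1·1·1·1
r23=10111: 11111111········11111111
r24=11000: 1·······1·······1·······1
r25=11001: 11······11······11······11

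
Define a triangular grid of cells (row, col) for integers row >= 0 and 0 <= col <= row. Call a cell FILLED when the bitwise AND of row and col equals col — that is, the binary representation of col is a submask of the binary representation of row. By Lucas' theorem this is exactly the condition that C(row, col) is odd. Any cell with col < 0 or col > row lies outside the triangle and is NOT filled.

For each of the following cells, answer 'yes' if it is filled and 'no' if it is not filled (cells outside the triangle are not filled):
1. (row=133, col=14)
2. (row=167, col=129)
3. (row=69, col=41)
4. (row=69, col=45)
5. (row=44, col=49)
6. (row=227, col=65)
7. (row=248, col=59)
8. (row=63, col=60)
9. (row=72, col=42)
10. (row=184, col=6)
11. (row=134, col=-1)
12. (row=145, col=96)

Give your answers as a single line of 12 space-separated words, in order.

Answer: no yes no no no yes no yes no no no no

Derivation:
(133,14): row=0b10000101, col=0b1110, row AND col = 0b100 = 4; 4 != 14 -> empty
(167,129): row=0b10100111, col=0b10000001, row AND col = 0b10000001 = 129; 129 == 129 -> filled
(69,41): row=0b1000101, col=0b101001, row AND col = 0b1 = 1; 1 != 41 -> empty
(69,45): row=0b1000101, col=0b101101, row AND col = 0b101 = 5; 5 != 45 -> empty
(44,49): col outside [0, 44] -> not filled
(227,65): row=0b11100011, col=0b1000001, row AND col = 0b1000001 = 65; 65 == 65 -> filled
(248,59): row=0b11111000, col=0b111011, row AND col = 0b111000 = 56; 56 != 59 -> empty
(63,60): row=0b111111, col=0b111100, row AND col = 0b111100 = 60; 60 == 60 -> filled
(72,42): row=0b1001000, col=0b101010, row AND col = 0b1000 = 8; 8 != 42 -> empty
(184,6): row=0b10111000, col=0b110, row AND col = 0b0 = 0; 0 != 6 -> empty
(134,-1): col outside [0, 134] -> not filled
(145,96): row=0b10010001, col=0b1100000, row AND col = 0b0 = 0; 0 != 96 -> empty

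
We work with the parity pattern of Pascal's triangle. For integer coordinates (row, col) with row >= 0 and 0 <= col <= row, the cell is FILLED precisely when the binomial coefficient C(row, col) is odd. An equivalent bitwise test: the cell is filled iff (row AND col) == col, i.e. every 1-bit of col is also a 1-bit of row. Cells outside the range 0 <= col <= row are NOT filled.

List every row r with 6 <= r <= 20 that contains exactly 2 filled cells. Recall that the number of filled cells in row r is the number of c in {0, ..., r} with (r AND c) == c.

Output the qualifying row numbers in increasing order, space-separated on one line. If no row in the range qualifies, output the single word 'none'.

Row r has 2^popcount(r) filled cells, so we need popcount(r) = log2(2) = 1.
Scan r = 6..20 and keep those with exactly 1 one-bits:
r=6=110 popcount=2 -> skip
r=7=111 popcount=3 -> skip
r=8=1000 popcount=1 -> KEEP
r=9=1001 popcount=2 -> skip
r=10=1010 popcount=2 -> skip
r=11=1011 popcount=3 -> skip
r=12=1100 popcount=2 -> skip
r=13=1101 popcount=3 -> skip
r=14=1110 popcount=3 -> skip
r=15=1111 popcount=4 -> skip
r=16=10000 popcount=1 -> KEEP
r=17=10001 popcount=2 -> skip
r=18=10010 popcount=2 -> skip
r=19=10011 popcount=3 -> skip
r=20=10100 popcount=2 -> skip
Kept rows: 8 16

Answer: 8 16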